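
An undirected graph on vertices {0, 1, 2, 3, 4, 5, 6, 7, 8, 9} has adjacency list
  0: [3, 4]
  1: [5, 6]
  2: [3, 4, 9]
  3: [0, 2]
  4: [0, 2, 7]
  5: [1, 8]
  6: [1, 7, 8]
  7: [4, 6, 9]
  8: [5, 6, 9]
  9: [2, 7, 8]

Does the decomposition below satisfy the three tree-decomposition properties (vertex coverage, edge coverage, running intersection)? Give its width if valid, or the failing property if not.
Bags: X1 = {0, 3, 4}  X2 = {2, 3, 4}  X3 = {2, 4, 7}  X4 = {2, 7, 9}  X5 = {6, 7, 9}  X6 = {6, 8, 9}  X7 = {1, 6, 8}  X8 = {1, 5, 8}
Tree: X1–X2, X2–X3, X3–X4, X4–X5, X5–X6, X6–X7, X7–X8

Yes; width 2.

Vertex coverage: the bags together contain {0, 1, 2, 3, 4, 5, 6, 7, 8, 9}, the full vertex set. Edge coverage: each edge of G has both endpoints in at least one bag. Running intersection: for every vertex, the bags containing it form a connected subtree. All three properties hold, so this is a valid tree decomposition of width max|bag| − 1 = 2, and hence tw(G) ≤ 2.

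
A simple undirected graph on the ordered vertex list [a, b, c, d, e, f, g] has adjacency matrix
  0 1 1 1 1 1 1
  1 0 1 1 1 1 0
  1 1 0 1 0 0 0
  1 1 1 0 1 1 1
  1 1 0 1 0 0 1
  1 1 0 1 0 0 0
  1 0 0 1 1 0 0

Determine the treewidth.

3

A width-3 tree decomposition is:
Bags: B1 = {a, b, c, d}  B2 = {a, b, d, f}  B3 = {a, b, d, e}  B4 = {a, d, e, g}
Tree: B1–B2, B2–B3, B3–B4
The largest bag has 4 vertices, giving width 3; this decomposition certifies tw(G) ≤ 3. For the lower bound, the 4 vertices {a, d, e, g} are pairwise adjacent, and any tree decomposition puts a clique entirely inside one bag — forcing width ≥ 3. Therefore the treewidth is 3.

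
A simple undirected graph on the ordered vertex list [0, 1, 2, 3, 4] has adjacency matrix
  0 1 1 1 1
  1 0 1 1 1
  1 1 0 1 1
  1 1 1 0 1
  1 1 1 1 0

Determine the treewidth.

A width-4 tree decomposition is:
Bags: B1 = {0, 1, 2, 3, 4}
Tree: (single bag)
With just one bag of size 5, the width is 5 − 1 = 4, so tw(G) ≤ 4. For the lower bound, the 5 vertices {0, 1, 2, 3, 4} are pairwise adjacent, and any tree decomposition puts a clique entirely inside one bag — forcing width ≥ 4. Therefore the treewidth is 4.

4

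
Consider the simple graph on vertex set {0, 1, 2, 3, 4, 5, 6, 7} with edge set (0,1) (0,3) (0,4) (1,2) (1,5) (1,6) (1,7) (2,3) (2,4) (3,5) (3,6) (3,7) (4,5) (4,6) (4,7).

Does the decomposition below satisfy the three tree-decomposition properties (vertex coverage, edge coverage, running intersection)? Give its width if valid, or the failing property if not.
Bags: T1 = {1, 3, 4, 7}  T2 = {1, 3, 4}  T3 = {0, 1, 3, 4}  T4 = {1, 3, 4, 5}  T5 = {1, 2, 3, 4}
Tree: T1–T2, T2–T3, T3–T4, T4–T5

No — vertex 6 appears in no bag.

A tree decomposition must satisfy three properties: every vertex lies in some bag; for every edge, both endpoints lie together in some bag; and for every vertex, the bags containing it form a connected subtree. Here vertex 6 appears in no bag, so the decomposition is invalid.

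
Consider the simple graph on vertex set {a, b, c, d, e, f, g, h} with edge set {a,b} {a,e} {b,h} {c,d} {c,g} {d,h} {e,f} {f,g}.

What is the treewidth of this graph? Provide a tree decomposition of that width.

Treewidth 2.
One optimal decomposition is:
Bags: B1 = {e, f, g}  B2 = {c, e, g}  B3 = {c, d, e}  B4 = {d, e, h}  B5 = {b, e, h}  B6 = {a, b, e}
Tree: B1–B2, B2–B3, B3–B4, B4–B5, B5–B6

Each bag holds 3 vertices, so the decomposition has width 2, which upper-bounds the treewidth. Since e–f–g–c–d–h–b–a–e is a cycle in G, G is not acyclic. Forests are exactly the graphs of treewidth ≤ 1, so tw(G) ≥ 2. Combining the bounds, tw(G) = 2.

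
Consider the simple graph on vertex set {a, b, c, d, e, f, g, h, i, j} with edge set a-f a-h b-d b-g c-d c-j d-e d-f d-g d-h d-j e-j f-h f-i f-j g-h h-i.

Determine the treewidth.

A width-2 tree decomposition is:
Bags: B1 = {d, f, j}  B2 = {c, d, j}  B3 = {d, f, h}  B4 = {f, h, i}  B5 = {d, g, h}  B6 = {a, f, h}  B7 = {b, d, g}  B8 = {d, e, j}
Tree: B1–B2, B1–B3, B3–B4, B3–B5, B3–B6, B5–B7, B2–B8
Each bag holds 3 vertices, so the decomposition has width 2, which upper-bounds the treewidth. For the lower bound, the 3 vertices {d, g, h} are pairwise adjacent, and any tree decomposition puts a clique entirely inside one bag — forcing width ≥ 2. Combining the bounds, tw(G) = 2.

2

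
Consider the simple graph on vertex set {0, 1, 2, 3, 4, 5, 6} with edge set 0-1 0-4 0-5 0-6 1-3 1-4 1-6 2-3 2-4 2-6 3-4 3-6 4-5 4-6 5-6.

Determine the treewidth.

3

A width-3 tree decomposition is:
Bags: B1 = {0, 4, 5, 6}  B2 = {0, 1, 4, 6}  B3 = {1, 3, 4, 6}  B4 = {2, 3, 4, 6}
Tree: B1–B2, B2–B3, B3–B4
Each bag holds 4 vertices, so the decomposition has width 3, which upper-bounds the treewidth. Conversely, {0, 1, 4, 6} is a clique of size 4, and the vertices of any clique must share a bag in every tree decomposition; so some bag has ≥ 4 vertices and tw(G) ≥ 3. Combining the bounds, tw(G) = 3.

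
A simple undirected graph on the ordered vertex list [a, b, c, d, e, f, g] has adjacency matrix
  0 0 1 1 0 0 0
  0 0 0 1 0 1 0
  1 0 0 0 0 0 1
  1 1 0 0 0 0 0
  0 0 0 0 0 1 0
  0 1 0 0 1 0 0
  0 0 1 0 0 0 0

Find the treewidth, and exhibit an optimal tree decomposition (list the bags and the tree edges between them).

Treewidth 1.
One optimal decomposition is:
Bags: B1 = {c, g}  B2 = {a, c}  B3 = {a, d}  B4 = {b, d}  B5 = {b, f}  B6 = {e, f}
Tree: B1–B2, B2–B3, B3–B4, B4–B5, B5–B6

The largest bag has 2 vertices, giving width 1; this decomposition certifies tw(G) ≤ 1. G has an edge, so its treewidth is at least 1. Hence tw(G) = 1 exactly.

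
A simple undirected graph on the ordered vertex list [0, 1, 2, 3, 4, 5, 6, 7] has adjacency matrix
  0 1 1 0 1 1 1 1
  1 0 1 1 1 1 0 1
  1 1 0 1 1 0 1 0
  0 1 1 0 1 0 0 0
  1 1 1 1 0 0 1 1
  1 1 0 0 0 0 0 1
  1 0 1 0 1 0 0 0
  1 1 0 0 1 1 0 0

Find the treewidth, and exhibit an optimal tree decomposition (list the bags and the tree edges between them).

The largest bag has 4 vertices, giving width 3; this decomposition certifies tw(G) ≤ 3. For the lower bound, the 4 vertices {0, 1, 2, 4} are pairwise adjacent, and any tree decomposition puts a clique entirely inside one bag — forcing width ≥ 3. Combining the bounds, tw(G) = 3.

Treewidth 3.
One such decomposition:
Bags: B1 = {0, 1, 5, 7}  B2 = {0, 1, 4, 7}  B3 = {0, 1, 2, 4}  B4 = {0, 2, 4, 6}  B5 = {1, 2, 3, 4}
Tree: B1–B2, B2–B3, B3–B4, B3–B5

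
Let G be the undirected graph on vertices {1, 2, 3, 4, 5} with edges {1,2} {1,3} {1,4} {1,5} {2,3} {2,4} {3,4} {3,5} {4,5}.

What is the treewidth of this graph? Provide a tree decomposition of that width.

Every bag has size at most 4, so the width is 4 − 1 = 3 and tw(G) ≤ 3. Conversely, {1, 2, 3, 4} is a clique of size 4, and the vertices of any clique must share a bag in every tree decomposition; so some bag has ≥ 4 vertices and tw(G) ≥ 3. Therefore the treewidth is 3.

Treewidth 3.
Bags: B1 = {1, 2, 3, 4}  B2 = {1, 3, 4, 5}
Tree: B1–B2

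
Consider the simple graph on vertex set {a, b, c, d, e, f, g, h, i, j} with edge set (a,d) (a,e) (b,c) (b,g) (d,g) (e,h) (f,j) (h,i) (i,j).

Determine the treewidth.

1

A width-1 tree decomposition is:
Bags: B1 = {b, c}  B2 = {b, g}  B3 = {d, g}  B4 = {a, d}  B5 = {a, e}  B6 = {e, h}  B7 = {h, i}  B8 = {i, j}  B9 = {f, j}
Tree: B1–B2, B2–B3, B3–B4, B4–B5, B5–B6, B6–B7, B7–B8, B8–B9
The largest bag has 2 vertices, giving width 1; this decomposition certifies tw(G) ≤ 1. Since G has at least one edge (e.g. c–b), it is not an edgeless graph, so tw(G) ≥ 1. Combining the bounds, tw(G) = 1.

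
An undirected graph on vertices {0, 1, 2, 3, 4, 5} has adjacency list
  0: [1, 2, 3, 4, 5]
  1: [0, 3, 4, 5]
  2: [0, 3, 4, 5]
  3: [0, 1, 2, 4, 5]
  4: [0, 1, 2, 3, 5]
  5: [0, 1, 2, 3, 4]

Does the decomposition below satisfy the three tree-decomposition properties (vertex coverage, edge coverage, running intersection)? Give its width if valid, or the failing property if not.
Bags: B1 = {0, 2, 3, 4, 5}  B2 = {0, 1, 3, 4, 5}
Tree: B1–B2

Vertex coverage: the bags together contain {0, 1, 2, 3, 4, 5}, the full vertex set. Edge coverage: each edge of G has both endpoints in at least one bag. Running intersection: for every vertex, the bags containing it form a connected subtree. All three properties hold, so this is a valid tree decomposition of width max|bag| − 1 = 4, and hence tw(G) ≤ 4.

Yes; width 4.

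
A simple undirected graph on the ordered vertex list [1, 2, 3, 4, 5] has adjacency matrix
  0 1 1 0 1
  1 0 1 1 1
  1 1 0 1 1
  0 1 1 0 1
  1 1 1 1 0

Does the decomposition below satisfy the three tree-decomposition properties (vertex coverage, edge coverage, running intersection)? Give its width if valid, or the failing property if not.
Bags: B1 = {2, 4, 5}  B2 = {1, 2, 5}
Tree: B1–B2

A tree decomposition must satisfy three properties: every vertex lies in some bag; for every edge, both endpoints lie together in some bag; and for every vertex, the bags containing it form a connected subtree. Here vertex 3 appears in no bag, so the decomposition is invalid.

No — vertex 3 appears in no bag.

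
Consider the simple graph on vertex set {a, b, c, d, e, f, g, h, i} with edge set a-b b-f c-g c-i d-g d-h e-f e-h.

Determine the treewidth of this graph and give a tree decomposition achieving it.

Treewidth 1.
Bags: B1 = {c, i}  B2 = {c, g}  B3 = {d, g}  B4 = {d, h}  B5 = {e, h}  B6 = {e, f}  B7 = {b, f}  B8 = {a, b}
Tree: B1–B2, B2–B3, B3–B4, B4–B5, B5–B6, B6–B7, B7–B8

Every bag has size at most 2, so the width is 2 − 1 = 1 and tw(G) ≤ 1. Since G has at least one edge (e.g. i–c), it is not an edgeless graph, so tw(G) ≥ 1. Combining the bounds, tw(G) = 1.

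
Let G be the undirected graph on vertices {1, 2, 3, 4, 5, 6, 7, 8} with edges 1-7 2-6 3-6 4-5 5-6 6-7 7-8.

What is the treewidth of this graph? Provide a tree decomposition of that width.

Treewidth 1.
Bags: B1 = {1, 7}  B2 = {6, 7}  B3 = {2, 6}  B4 = {5, 6}  B5 = {3, 6}  B6 = {7, 8}  B7 = {4, 5}
Tree: B1–B2, B2–B3, B2–B4, B3–B5, B2–B6, B4–B7

The largest bag has 2 vertices, giving width 1; this decomposition certifies tw(G) ≤ 1. Since G has at least one edge (e.g. 7–1), it is not an edgeless graph, so tw(G) ≥ 1. The upper and lower bounds meet at 1, so that is the treewidth.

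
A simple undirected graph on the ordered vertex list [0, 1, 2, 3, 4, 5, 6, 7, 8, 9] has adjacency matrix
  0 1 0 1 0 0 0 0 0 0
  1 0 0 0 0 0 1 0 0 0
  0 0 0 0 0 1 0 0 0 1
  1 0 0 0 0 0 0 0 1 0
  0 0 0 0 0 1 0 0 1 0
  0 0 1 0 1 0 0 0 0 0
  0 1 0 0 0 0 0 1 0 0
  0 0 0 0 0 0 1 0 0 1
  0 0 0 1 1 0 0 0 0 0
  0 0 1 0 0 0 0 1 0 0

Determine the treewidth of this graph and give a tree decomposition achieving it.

Each bag holds 3 vertices, so the decomposition has width 2, which upper-bounds the treewidth. Since 7–9–2–5–4–8–3–0–1–6–7 is a cycle in G, G is not acyclic. Forests are exactly the graphs of treewidth ≤ 1, so tw(G) ≥ 2. Combining the bounds, tw(G) = 2.

Treewidth 2.
One optimal decomposition is:
Bags: B1 = {2, 7, 9}  B2 = {2, 5, 7}  B3 = {4, 5, 7}  B4 = {4, 7, 8}  B5 = {3, 7, 8}  B6 = {0, 3, 7}  B7 = {0, 1, 7}  B8 = {1, 6, 7}
Tree: B1–B2, B2–B3, B3–B4, B4–B5, B5–B6, B6–B7, B7–B8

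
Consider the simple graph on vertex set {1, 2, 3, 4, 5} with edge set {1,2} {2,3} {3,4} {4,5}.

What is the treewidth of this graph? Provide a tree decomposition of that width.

Each bag holds 2 vertices, so the decomposition has width 1, which upper-bounds the treewidth. G has an edge, so its treewidth is at least 1. Combining the bounds, tw(G) = 1.

Treewidth 1.
Bags: B1 = {1, 2}  B2 = {2, 3}  B3 = {3, 4}  B4 = {4, 5}
Tree: B1–B2, B2–B3, B3–B4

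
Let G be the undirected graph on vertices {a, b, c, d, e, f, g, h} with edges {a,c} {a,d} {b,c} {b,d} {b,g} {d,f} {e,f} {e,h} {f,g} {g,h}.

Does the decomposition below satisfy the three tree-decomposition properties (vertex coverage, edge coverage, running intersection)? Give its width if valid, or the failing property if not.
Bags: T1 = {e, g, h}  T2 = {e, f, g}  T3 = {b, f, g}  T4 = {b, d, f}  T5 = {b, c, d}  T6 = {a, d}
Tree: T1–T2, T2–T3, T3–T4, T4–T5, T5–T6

No — edge (c,a) lies in no bag.

A tree decomposition must satisfy three properties: every vertex lies in some bag; for every edge, both endpoints lie together in some bag; and for every vertex, the bags containing it form a connected subtree. Here edge (c,a) lies in no bag, so the decomposition is invalid.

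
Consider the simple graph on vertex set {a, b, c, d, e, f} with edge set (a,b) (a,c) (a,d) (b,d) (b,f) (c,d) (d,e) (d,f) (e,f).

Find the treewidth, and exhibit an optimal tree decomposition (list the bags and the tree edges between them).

The largest bag has 3 vertices, giving width 2; this decomposition certifies tw(G) ≤ 2. Conversely, {a, c, d} is a clique of size 3, and the vertices of any clique must share a bag in every tree decomposition; so some bag has ≥ 3 vertices and tw(G) ≥ 2. Hence tw(G) = 2 exactly.

Treewidth 2.
One optimal decomposition is:
Bags: B1 = {a, c, d}  B2 = {a, b, d}  B3 = {b, d, f}  B4 = {d, e, f}
Tree: B1–B2, B2–B3, B3–B4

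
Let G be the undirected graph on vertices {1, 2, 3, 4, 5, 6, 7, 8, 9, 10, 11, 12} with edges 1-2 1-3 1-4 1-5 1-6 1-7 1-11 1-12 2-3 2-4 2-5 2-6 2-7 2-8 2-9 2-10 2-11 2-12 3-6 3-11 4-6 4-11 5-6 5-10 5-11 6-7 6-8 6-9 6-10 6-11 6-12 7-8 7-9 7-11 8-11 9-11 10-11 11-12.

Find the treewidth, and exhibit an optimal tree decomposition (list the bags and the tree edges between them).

Each bag holds 5 vertices, so the decomposition has width 4, which upper-bounds the treewidth. For the lower bound, the 5 vertices {2, 6, 7, 8, 11} are pairwise adjacent, and any tree decomposition puts a clique entirely inside one bag — forcing width ≥ 4. Combining the bounds, tw(G) = 4.

Treewidth 4.
Bags: B1 = {2, 5, 6, 10, 11}  B2 = {1, 2, 5, 6, 11}  B3 = {1, 2, 6, 7, 11}  B4 = {1, 2, 4, 6, 11}  B5 = {1, 2, 6, 11, 12}  B6 = {2, 6, 7, 8, 11}  B7 = {1, 2, 3, 6, 11}  B8 = {2, 6, 7, 9, 11}
Tree: B1–B2, B2–B3, B3–B4, B3–B5, B3–B6, B2–B7, B6–B8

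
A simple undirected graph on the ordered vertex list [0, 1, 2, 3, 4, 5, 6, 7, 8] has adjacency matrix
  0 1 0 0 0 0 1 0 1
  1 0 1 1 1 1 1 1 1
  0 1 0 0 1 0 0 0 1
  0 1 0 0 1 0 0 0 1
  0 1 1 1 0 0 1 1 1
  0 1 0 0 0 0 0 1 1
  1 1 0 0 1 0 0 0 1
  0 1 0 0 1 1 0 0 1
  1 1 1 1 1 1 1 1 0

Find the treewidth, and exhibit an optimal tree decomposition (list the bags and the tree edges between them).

Treewidth 3.
One optimal decomposition is:
Bags: B1 = {1, 4, 7, 8}  B2 = {1, 4, 6, 8}  B3 = {1, 5, 7, 8}  B4 = {0, 1, 6, 8}  B5 = {1, 2, 4, 8}  B6 = {1, 3, 4, 8}
Tree: B1–B2, B1–B3, B2–B4, B2–B5, B1–B6

Each bag holds 4 vertices, so the decomposition has width 3, which upper-bounds the treewidth. Conversely, {0, 1, 6, 8} is a clique of size 4, and the vertices of any clique must share a bag in every tree decomposition; so some bag has ≥ 4 vertices and tw(G) ≥ 3. Combining the bounds, tw(G) = 3.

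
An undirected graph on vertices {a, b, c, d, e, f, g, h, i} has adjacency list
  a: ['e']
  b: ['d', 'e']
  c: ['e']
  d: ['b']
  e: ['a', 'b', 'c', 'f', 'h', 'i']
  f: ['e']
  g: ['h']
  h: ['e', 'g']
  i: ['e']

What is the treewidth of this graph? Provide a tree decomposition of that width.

Each bag holds 2 vertices, so the decomposition has width 1, which upper-bounds the treewidth. G has an edge, so its treewidth is at least 1. Therefore the treewidth is 1.

Treewidth 1.
Bags: B1 = {b, e}  B2 = {e, f}  B3 = {c, e}  B4 = {b, d}  B5 = {e, h}  B6 = {a, e}  B7 = {g, h}  B8 = {e, i}
Tree: B1–B2, B1–B3, B1–B4, B1–B5, B5–B6, B5–B7, B6–B8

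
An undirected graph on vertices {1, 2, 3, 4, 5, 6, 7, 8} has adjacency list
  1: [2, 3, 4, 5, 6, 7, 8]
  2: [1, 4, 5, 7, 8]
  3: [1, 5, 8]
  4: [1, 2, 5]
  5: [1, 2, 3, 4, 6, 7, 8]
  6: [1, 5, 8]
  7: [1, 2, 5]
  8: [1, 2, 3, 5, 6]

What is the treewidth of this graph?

A width-3 tree decomposition is:
Bags: B1 = {1, 2, 5, 8}  B2 = {1, 2, 5, 7}  B3 = {1, 2, 4, 5}  B4 = {1, 3, 5, 8}  B5 = {1, 5, 6, 8}
Tree: B1–B2, B1–B3, B1–B4, B1–B5
The largest bag has 4 vertices, giving width 3; this decomposition certifies tw(G) ≤ 3. On the other hand G contains the 4-clique {1, 2, 5, 8}. A clique must lie in a single bag of any decomposition, so no decomposition can have width below 3. Combining the bounds, tw(G) = 3.

3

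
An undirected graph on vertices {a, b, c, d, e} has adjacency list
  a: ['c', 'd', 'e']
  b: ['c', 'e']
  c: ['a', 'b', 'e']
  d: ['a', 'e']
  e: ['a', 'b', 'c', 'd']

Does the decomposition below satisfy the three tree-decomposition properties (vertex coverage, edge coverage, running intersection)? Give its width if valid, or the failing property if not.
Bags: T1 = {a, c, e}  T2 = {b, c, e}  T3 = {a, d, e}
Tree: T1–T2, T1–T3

Checking the three conditions: (i) the bags cover all of {a, b, c, d, e}; (ii) for each edge, some bag contains both endpoints; (iii) the bags containing any fixed vertex form a subtree. All hold, so the decomposition is valid with width 3 − 1 = 2.

Yes; width 2.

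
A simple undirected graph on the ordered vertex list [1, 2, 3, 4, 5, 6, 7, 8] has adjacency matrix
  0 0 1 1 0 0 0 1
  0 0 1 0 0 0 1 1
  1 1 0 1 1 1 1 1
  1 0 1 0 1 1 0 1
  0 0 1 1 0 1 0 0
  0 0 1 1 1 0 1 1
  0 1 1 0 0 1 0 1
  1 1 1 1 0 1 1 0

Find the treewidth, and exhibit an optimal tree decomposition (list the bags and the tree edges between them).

Treewidth 3.
Bags: B1 = {3, 6, 7, 8}  B2 = {3, 4, 6, 8}  B3 = {3, 4, 5, 6}  B4 = {1, 3, 4, 8}  B5 = {2, 3, 7, 8}
Tree: B1–B2, B2–B3, B2–B4, B1–B5

Every bag has size at most 4, so the width is 4 − 1 = 3 and tw(G) ≤ 3. On the other hand G contains the 4-clique {2, 3, 7, 8}. A clique must lie in a single bag of any decomposition, so no decomposition can have width below 3. The upper and lower bounds meet at 3, so that is the treewidth.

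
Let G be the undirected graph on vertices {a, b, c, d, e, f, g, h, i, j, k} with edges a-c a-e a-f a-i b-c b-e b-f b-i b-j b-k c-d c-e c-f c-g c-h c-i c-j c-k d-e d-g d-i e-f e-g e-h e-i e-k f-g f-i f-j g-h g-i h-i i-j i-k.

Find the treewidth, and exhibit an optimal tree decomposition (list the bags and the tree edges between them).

Treewidth 4.
One such decomposition:
Bags: B1 = {b, c, e, f, i}  B2 = {b, c, e, i, k}  B3 = {c, e, f, g, i}  B4 = {c, d, e, g, i}  B5 = {b, c, f, i, j}  B6 = {a, c, e, f, i}  B7 = {c, e, g, h, i}
Tree: B1–B2, B1–B3, B3–B4, B1–B5, B3–B6, B3–B7

Each bag holds 5 vertices, so the decomposition has width 4, which upper-bounds the treewidth. Conversely, {b, c, f, i, j} is a clique of size 5, and the vertices of any clique must share a bag in every tree decomposition; so some bag has ≥ 5 vertices and tw(G) ≥ 4. Therefore the treewidth is 4.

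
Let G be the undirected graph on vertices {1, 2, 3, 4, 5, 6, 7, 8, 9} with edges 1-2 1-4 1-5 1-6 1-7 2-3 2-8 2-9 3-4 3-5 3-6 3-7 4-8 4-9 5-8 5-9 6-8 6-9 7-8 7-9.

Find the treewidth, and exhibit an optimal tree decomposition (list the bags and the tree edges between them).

Each bag holds 5 vertices, so the decomposition has width 4, which upper-bounds the treewidth. For the lower bound: the 5 vertex sets {6,9}, {2,3}, {5,8}, {1}, {4} are disjoint, each induces a connected subgraph, and every pair is joined by at least one edge of G. Contracting each set to a single vertex therefore yields K_{5} as a minor, and since treewidth is minor-monotone, tw(G) ≥ tw(K_{5}) = 4. The upper and lower bounds meet at 4, so that is the treewidth.

Treewidth 4.
Bags: B1 = {1, 3, 6, 8, 9}  B2 = {1, 2, 3, 8, 9}  B3 = {1, 3, 5, 8, 9}  B4 = {1, 3, 4, 8, 9}  B5 = {1, 3, 7, 8, 9}
Tree: B1–B2, B2–B3, B3–B4, B4–B5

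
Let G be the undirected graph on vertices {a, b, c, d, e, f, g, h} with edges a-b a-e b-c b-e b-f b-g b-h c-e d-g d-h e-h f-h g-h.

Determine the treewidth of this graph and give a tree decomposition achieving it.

The largest bag has 3 vertices, giving width 2; this decomposition certifies tw(G) ≤ 2. For the lower bound, the 3 vertices {d, g, h} are pairwise adjacent, and any tree decomposition puts a clique entirely inside one bag — forcing width ≥ 2. The upper and lower bounds meet at 2, so that is the treewidth.

Treewidth 2.
One optimal decomposition is:
Bags: B1 = {a, b, e}  B2 = {b, e, h}  B3 = {b, g, h}  B4 = {d, g, h}  B5 = {b, c, e}  B6 = {b, f, h}
Tree: B1–B2, B2–B3, B3–B4, B2–B5, B3–B6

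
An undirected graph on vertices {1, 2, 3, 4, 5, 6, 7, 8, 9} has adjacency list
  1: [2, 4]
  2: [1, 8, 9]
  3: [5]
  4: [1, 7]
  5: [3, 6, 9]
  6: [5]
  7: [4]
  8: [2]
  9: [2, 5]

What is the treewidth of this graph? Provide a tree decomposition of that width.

Treewidth 1.
One optimal decomposition is:
Bags: B1 = {1, 2}  B2 = {2, 9}  B3 = {5, 9}  B4 = {1, 4}  B5 = {3, 5}  B6 = {2, 8}  B7 = {4, 7}  B8 = {5, 6}
Tree: B1–B2, B2–B3, B1–B4, B3–B5, B1–B6, B4–B7, B3–B8

Each bag holds 2 vertices, so the decomposition has width 1, which upper-bounds the treewidth. Since G has at least one edge (e.g. 1–2), it is not an edgeless graph, so tw(G) ≥ 1. The upper and lower bounds meet at 1, so that is the treewidth.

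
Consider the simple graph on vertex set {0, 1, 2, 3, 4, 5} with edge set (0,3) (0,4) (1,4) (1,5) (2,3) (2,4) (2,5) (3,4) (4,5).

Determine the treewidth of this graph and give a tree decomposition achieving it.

Treewidth 2.
Bags: B1 = {2, 4, 5}  B2 = {1, 4, 5}  B3 = {2, 3, 4}  B4 = {0, 3, 4}
Tree: B1–B2, B1–B3, B3–B4

Each bag holds 3 vertices, so the decomposition has width 2, which upper-bounds the treewidth. For the lower bound, the 3 vertices {0, 3, 4} are pairwise adjacent, and any tree decomposition puts a clique entirely inside one bag — forcing width ≥ 2. Hence tw(G) = 2 exactly.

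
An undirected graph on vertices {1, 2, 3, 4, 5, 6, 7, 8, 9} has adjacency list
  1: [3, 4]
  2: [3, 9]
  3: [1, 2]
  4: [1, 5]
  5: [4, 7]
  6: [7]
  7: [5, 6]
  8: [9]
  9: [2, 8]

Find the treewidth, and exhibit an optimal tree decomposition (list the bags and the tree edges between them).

The largest bag has 2 vertices, giving width 1; this decomposition certifies tw(G) ≤ 1. Any graph with an edge has treewidth ≥ 1, and G has the edge 6–7. Therefore the treewidth is 1.

Treewidth 1.
One such decomposition:
Bags: B1 = {6, 7}  B2 = {5, 7}  B3 = {4, 5}  B4 = {1, 4}  B5 = {1, 3}  B6 = {2, 3}  B7 = {2, 9}  B8 = {8, 9}
Tree: B1–B2, B2–B3, B3–B4, B4–B5, B5–B6, B6–B7, B7–B8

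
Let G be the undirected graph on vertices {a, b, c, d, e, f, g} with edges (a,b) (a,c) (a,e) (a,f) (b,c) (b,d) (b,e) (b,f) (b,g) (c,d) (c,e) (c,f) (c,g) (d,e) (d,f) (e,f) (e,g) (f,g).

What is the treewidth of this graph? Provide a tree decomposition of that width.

Treewidth 4.
Bags: B1 = {a, b, c, e, f}  B2 = {b, c, d, e, f}  B3 = {b, c, e, f, g}
Tree: B1–B2, B2–B3

Every bag has size at most 5, so the width is 5 − 1 = 4 and tw(G) ≤ 4. On the other hand G contains the 5-clique {b, c, d, e, f}. A clique must lie in a single bag of any decomposition, so no decomposition can have width below 4. Therefore the treewidth is 4.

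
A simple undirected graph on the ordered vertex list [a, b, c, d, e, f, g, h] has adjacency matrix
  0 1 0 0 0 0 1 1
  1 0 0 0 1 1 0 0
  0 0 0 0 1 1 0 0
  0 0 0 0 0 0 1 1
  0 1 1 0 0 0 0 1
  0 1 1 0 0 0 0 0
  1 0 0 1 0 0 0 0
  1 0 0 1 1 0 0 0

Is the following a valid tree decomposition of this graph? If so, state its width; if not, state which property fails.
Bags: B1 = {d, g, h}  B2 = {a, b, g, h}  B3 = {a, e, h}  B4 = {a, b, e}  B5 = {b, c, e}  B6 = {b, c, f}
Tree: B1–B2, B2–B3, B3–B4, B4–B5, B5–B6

No — bags containing vertex b are not connected in the tree.

A tree decomposition must satisfy three properties: every vertex lies in some bag; for every edge, both endpoints lie together in some bag; and for every vertex, the bags containing it form a connected subtree. Here bags containing vertex b are not connected in the tree, so the decomposition is invalid.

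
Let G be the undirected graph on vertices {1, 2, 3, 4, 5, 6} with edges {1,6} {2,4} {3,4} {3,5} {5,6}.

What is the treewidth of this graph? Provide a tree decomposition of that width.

Treewidth 1.
One optimal decomposition is:
Bags: B1 = {1, 6}  B2 = {5, 6}  B3 = {3, 5}  B4 = {3, 4}  B5 = {2, 4}
Tree: B1–B2, B2–B3, B3–B4, B4–B5

The largest bag has 2 vertices, giving width 1; this decomposition certifies tw(G) ≤ 1. Any graph with an edge has treewidth ≥ 1, and G has the edge 1–6. Therefore the treewidth is 1.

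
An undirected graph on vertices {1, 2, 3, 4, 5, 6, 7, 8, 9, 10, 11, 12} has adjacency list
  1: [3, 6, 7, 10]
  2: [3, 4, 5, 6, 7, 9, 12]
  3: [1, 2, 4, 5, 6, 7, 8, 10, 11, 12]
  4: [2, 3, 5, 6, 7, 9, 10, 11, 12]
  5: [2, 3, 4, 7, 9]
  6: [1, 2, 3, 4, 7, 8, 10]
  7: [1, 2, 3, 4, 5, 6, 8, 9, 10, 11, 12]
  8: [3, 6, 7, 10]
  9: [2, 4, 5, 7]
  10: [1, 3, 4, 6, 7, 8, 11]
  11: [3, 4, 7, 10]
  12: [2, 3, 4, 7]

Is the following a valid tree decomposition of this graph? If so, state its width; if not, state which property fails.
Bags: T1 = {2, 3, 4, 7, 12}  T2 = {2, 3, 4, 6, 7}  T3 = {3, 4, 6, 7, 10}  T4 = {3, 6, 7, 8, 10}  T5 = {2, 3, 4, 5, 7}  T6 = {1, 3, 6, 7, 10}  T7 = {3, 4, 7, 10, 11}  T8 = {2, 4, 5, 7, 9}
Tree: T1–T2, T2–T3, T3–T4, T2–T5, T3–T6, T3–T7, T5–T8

Yes; width 4.

Checking the three conditions: (i) the bags cover all of {1, 2, 3, 4, 5, 6, 7, 8, 9, 10, 11, 12}; (ii) for each edge, some bag contains both endpoints; (iii) the bags containing any fixed vertex form a subtree. All hold, so the decomposition is valid with width 5 − 1 = 4.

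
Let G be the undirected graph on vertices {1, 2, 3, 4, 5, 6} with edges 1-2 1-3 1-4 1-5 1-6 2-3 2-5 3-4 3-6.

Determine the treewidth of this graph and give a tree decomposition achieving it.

Treewidth 2.
One such decomposition:
Bags: B1 = {1, 2, 3}  B2 = {1, 3, 4}  B3 = {1, 3, 6}  B4 = {1, 2, 5}
Tree: B1–B2, B1–B3, B1–B4

Every bag has size at most 3, so the width is 3 − 1 = 2 and tw(G) ≤ 2. For the lower bound, the 3 vertices {1, 2, 3} are pairwise adjacent, and any tree decomposition puts a clique entirely inside one bag — forcing width ≥ 2. The upper and lower bounds meet at 2, so that is the treewidth.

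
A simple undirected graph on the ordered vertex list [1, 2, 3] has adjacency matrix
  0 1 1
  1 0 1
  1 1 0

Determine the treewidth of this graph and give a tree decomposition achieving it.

With just one bag of size 3, the width is 3 − 1 = 2, so tw(G) ≤ 2. On the other hand G contains the 3-clique {1, 2, 3}. A clique must lie in a single bag of any decomposition, so no decomposition can have width below 2. The upper and lower bounds meet at 2, so that is the treewidth.

Treewidth 2.
One such decomposition:
Bags: B1 = {1, 2, 3}
Tree: (single bag)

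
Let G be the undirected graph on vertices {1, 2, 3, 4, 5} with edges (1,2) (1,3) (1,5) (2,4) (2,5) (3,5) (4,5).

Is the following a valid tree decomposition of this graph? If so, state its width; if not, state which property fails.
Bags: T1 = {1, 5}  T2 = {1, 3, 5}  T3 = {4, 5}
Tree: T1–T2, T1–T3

No — vertex 2 appears in no bag.

A tree decomposition must satisfy three properties: every vertex lies in some bag; for every edge, both endpoints lie together in some bag; and for every vertex, the bags containing it form a connected subtree. Here vertex 2 appears in no bag, so the decomposition is invalid.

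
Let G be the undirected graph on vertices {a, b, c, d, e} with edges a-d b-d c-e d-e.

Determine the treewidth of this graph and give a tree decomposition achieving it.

Each bag holds 2 vertices, so the decomposition has width 1, which upper-bounds the treewidth. Any graph with an edge has treewidth ≥ 1, and G has the edge e–d. The upper and lower bounds meet at 1, so that is the treewidth.

Treewidth 1.
One optimal decomposition is:
Bags: B1 = {d, e}  B2 = {b, d}  B3 = {c, e}  B4 = {a, d}
Tree: B1–B2, B1–B3, B2–B4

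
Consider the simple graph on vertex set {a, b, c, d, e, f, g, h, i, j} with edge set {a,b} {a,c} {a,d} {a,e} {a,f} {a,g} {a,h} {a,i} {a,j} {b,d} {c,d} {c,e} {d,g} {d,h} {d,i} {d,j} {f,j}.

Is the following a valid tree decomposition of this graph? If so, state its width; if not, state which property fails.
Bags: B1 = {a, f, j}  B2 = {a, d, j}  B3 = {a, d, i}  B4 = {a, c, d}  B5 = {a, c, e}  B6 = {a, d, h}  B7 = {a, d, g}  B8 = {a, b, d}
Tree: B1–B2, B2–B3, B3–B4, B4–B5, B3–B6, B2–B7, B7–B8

Checking the three conditions: (i) the bags cover all of {a, b, c, d, e, f, g, h, i, j}; (ii) for each edge, some bag contains both endpoints; (iii) the bags containing any fixed vertex form a subtree. All hold, so the decomposition is valid with width 3 − 1 = 2.

Yes; width 2.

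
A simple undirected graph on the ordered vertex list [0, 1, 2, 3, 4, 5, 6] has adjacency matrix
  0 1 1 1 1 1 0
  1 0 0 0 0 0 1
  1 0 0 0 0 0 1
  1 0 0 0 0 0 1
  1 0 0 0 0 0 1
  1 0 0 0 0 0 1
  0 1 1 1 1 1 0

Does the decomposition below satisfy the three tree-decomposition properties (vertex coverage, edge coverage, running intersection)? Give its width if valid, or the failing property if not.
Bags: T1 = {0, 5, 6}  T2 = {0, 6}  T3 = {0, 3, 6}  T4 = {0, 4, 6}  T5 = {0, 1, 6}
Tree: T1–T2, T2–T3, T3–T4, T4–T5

No — vertex 2 appears in no bag.

A tree decomposition must satisfy three properties: every vertex lies in some bag; for every edge, both endpoints lie together in some bag; and for every vertex, the bags containing it form a connected subtree. Here vertex 2 appears in no bag, so the decomposition is invalid.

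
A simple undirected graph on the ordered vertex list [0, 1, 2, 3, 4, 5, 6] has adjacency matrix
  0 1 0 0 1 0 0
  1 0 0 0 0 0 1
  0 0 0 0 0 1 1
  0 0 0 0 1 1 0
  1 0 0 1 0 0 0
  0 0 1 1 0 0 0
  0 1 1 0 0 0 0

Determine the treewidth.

A width-2 tree decomposition is:
Bags: B1 = {2, 5, 6}  B2 = {1, 5, 6}  B3 = {0, 1, 5}  B4 = {0, 4, 5}  B5 = {3, 4, 5}
Tree: B1–B2, B2–B3, B3–B4, B4–B5
Every bag has size at most 3, so the width is 3 − 1 = 2 and tw(G) ≤ 2. For the lower bound, G contains the cycle 5–2–6–1–0–4–3–5, so G is not a forest; only forests have treewidth ≤ 1, hence tw(G) ≥ 2. The upper and lower bounds meet at 2, so that is the treewidth.

2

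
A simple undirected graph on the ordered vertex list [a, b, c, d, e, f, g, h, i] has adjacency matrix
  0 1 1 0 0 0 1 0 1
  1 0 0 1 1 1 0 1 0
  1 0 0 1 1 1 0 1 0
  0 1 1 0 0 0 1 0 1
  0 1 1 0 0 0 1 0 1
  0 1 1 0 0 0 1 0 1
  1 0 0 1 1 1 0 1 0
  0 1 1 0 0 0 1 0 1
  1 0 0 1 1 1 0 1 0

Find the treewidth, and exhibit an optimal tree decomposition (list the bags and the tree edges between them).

Treewidth 4.
Bags: B1 = {b, c, d, g, i}  B2 = {b, c, g, h, i}  B3 = {b, c, e, g, i}  B4 = {a, b, c, g, i}  B5 = {b, c, f, g, i}
Tree: B1–B2, B2–B3, B3–B4, B4–B5

Every bag has size at most 5, so the width is 5 − 1 = 4 and tw(G) ≤ 4. For the lower bound: the 5 vertex sets {d,g}, {h,i}, {b,e}, {c}, {a} are disjoint, each induces a connected subgraph, and every pair is joined by at least one edge of G. Contracting each set to a single vertex therefore yields K_{5} as a minor, and since treewidth is minor-monotone, tw(G) ≥ tw(K_{5}) = 4. Combining the bounds, tw(G) = 4.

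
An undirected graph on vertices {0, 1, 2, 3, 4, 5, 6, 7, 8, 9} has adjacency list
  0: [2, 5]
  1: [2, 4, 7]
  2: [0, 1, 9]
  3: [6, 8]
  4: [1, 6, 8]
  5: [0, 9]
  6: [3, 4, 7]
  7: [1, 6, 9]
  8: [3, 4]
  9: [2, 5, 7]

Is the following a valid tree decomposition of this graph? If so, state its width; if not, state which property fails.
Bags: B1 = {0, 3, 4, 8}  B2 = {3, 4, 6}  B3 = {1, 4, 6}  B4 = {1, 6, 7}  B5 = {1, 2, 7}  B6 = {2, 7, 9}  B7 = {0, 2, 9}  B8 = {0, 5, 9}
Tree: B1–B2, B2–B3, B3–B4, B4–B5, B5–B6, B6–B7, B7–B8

A tree decomposition must satisfy three properties: every vertex lies in some bag; for every edge, both endpoints lie together in some bag; and for every vertex, the bags containing it form a connected subtree. Here bags containing vertex 0 are not connected in the tree, so the decomposition is invalid.

No — bags containing vertex 0 are not connected in the tree.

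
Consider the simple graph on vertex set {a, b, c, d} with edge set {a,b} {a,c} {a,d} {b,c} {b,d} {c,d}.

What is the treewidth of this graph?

3

A width-3 tree decomposition is:
Bags: B1 = {a, b, c, d}
Tree: (single bag)
A single bag containing all 4 vertices is trivially a valid decomposition of width 3. For the lower bound, the 4 vertices {a, b, c, d} are pairwise adjacent, and any tree decomposition puts a clique entirely inside one bag — forcing width ≥ 3. The upper and lower bounds meet at 3, so that is the treewidth.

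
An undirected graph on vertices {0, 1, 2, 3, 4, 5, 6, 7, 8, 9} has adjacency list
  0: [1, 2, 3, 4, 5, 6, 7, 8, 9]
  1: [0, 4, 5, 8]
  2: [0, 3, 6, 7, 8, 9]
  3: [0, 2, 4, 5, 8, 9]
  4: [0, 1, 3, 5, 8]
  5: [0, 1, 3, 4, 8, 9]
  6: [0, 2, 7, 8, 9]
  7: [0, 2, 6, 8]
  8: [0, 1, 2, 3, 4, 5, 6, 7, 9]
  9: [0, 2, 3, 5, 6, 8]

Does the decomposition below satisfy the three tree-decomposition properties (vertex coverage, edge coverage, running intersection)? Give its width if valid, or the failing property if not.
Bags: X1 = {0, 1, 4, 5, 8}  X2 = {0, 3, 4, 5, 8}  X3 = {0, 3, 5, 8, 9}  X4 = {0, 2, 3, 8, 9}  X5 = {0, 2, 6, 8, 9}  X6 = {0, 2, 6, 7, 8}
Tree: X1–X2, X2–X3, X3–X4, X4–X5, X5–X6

Checking the three conditions: (i) the bags cover all of {0, 1, 2, 3, 4, 5, 6, 7, 8, 9}; (ii) for each edge, some bag contains both endpoints; (iii) the bags containing any fixed vertex form a subtree. All hold, so the decomposition is valid with width 5 − 1 = 4.

Yes; width 4.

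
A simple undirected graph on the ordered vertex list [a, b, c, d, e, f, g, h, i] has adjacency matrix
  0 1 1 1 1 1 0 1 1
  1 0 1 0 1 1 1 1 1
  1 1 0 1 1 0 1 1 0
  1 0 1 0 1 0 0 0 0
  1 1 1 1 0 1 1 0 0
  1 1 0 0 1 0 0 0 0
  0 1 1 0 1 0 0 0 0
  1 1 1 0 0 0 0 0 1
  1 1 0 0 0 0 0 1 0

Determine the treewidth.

A width-3 tree decomposition is:
Bags: B1 = {a, b, c, e}  B2 = {a, b, e, f}  B3 = {a, c, d, e}  B4 = {a, b, c, h}  B5 = {a, b, h, i}  B6 = {b, c, e, g}
Tree: B1–B2, B1–B3, B1–B4, B4–B5, B1–B6
Each bag holds 4 vertices, so the decomposition has width 3, which upper-bounds the treewidth. Conversely, {a, c, d, e} is a clique of size 4, and the vertices of any clique must share a bag in every tree decomposition; so some bag has ≥ 4 vertices and tw(G) ≥ 3. The upper and lower bounds meet at 3, so that is the treewidth.

3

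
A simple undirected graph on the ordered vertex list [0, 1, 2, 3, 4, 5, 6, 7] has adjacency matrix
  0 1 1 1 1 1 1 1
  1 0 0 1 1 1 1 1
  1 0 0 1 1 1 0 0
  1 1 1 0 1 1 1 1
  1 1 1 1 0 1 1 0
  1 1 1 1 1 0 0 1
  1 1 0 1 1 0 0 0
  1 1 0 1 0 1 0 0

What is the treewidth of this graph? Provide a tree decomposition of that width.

Treewidth 4.
One optimal decomposition is:
Bags: B1 = {0, 1, 3, 4, 5}  B2 = {0, 1, 3, 4, 6}  B3 = {0, 2, 3, 4, 5}  B4 = {0, 1, 3, 5, 7}
Tree: B1–B2, B1–B3, B1–B4

The largest bag has 5 vertices, giving width 4; this decomposition certifies tw(G) ≤ 4. Conversely, {0, 1, 3, 4, 5} is a clique of size 5, and the vertices of any clique must share a bag in every tree decomposition; so some bag has ≥ 5 vertices and tw(G) ≥ 4. The upper and lower bounds meet at 4, so that is the treewidth.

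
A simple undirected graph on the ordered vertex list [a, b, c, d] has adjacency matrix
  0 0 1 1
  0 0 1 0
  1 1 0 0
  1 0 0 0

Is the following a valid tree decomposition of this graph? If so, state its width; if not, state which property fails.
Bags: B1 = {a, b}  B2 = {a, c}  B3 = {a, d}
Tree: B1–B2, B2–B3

A tree decomposition must satisfy three properties: every vertex lies in some bag; for every edge, both endpoints lie together in some bag; and for every vertex, the bags containing it form a connected subtree. Here edge (c,b) lies in no bag, so the decomposition is invalid.

No — edge (c,b) lies in no bag.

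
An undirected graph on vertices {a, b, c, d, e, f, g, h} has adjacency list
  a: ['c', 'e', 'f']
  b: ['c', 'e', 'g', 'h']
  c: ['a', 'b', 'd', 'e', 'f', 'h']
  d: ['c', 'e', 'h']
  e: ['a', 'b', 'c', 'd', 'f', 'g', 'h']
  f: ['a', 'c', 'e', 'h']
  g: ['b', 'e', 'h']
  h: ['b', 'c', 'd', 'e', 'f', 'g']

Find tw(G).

3

A width-3 tree decomposition is:
Bags: B1 = {b, c, e, h}  B2 = {c, d, e, h}  B3 = {b, e, g, h}  B4 = {c, e, f, h}  B5 = {a, c, e, f}
Tree: B1–B2, B1–B3, B1–B4, B4–B5
Each bag holds 4 vertices, so the decomposition has width 3, which upper-bounds the treewidth. For the lower bound, the 4 vertices {b, e, g, h} are pairwise adjacent, and any tree decomposition puts a clique entirely inside one bag — forcing width ≥ 3. Combining the bounds, tw(G) = 3.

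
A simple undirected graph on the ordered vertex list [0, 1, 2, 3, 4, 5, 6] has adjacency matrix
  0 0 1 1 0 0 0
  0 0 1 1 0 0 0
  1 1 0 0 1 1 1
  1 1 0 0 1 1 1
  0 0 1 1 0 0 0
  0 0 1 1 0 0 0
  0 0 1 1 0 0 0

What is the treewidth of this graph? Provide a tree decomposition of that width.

Treewidth 2.
One optimal decomposition is:
Bags: B1 = {0, 2, 3}  B2 = {2, 3, 6}  B3 = {2, 3, 4}  B4 = {2, 3, 5}  B5 = {1, 2, 3}
Tree: B1–B2, B2–B3, B3–B4, B4–B5

Every bag has size at most 3, so the width is 3 − 1 = 2 and tw(G) ≤ 2. The edges 2–0–3–6–2 form a cycle, so G is not a tree and its treewidth is at least 2. The upper and lower bounds meet at 2, so that is the treewidth.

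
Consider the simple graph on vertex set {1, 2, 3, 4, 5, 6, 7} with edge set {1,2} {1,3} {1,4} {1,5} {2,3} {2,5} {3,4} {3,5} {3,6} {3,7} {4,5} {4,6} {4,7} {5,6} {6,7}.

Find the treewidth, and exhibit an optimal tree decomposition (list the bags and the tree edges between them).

Each bag holds 4 vertices, so the decomposition has width 3, which upper-bounds the treewidth. On the other hand G contains the 4-clique {1, 2, 3, 5}. A clique must lie in a single bag of any decomposition, so no decomposition can have width below 3. The upper and lower bounds meet at 3, so that is the treewidth.

Treewidth 3.
One such decomposition:
Bags: B1 = {1, 3, 4, 5}  B2 = {3, 4, 5, 6}  B3 = {1, 2, 3, 5}  B4 = {3, 4, 6, 7}
Tree: B1–B2, B1–B3, B2–B4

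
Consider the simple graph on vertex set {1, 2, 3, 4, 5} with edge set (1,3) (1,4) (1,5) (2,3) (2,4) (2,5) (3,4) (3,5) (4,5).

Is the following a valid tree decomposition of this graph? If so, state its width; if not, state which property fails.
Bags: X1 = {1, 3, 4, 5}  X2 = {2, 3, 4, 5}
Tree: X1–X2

Checking the three conditions: (i) the bags cover all of {1, 2, 3, 4, 5}; (ii) for each edge, some bag contains both endpoints; (iii) the bags containing any fixed vertex form a subtree. All hold, so the decomposition is valid with width 4 − 1 = 3.

Yes; width 3.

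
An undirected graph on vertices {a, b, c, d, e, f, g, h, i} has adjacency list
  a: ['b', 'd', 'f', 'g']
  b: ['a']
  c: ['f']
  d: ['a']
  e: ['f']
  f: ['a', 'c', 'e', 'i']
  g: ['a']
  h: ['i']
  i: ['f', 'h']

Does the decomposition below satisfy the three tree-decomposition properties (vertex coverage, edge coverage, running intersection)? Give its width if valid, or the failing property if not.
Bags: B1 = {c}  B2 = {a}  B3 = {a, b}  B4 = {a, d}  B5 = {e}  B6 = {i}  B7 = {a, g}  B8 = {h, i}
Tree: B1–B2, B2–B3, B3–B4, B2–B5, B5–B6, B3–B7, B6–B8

A tree decomposition must satisfy three properties: every vertex lies in some bag; for every edge, both endpoints lie together in some bag; and for every vertex, the bags containing it form a connected subtree. Here vertex f appears in no bag, so the decomposition is invalid.

No — vertex f appears in no bag.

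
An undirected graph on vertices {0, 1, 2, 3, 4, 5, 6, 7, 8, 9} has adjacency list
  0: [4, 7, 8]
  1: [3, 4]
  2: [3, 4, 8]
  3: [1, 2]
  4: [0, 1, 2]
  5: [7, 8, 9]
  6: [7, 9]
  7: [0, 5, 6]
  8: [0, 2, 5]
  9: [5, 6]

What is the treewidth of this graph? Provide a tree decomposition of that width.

Each bag holds 3 vertices, so the decomposition has width 2, which upper-bounds the treewidth. Since 3–1–4–2–3 is a cycle in G, G is not acyclic. Forests are exactly the graphs of treewidth ≤ 1, so tw(G) ≥ 2. The upper and lower bounds meet at 2, so that is the treewidth.

Treewidth 2.
One such decomposition:
Bags: B1 = {1, 2, 3}  B2 = {1, 2, 4}  B3 = {2, 4, 8}  B4 = {0, 4, 8}  B5 = {0, 5, 8}  B6 = {0, 5, 7}  B7 = {5, 7, 9}  B8 = {6, 7, 9}
Tree: B1–B2, B2–B3, B3–B4, B4–B5, B5–B6, B6–B7, B7–B8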